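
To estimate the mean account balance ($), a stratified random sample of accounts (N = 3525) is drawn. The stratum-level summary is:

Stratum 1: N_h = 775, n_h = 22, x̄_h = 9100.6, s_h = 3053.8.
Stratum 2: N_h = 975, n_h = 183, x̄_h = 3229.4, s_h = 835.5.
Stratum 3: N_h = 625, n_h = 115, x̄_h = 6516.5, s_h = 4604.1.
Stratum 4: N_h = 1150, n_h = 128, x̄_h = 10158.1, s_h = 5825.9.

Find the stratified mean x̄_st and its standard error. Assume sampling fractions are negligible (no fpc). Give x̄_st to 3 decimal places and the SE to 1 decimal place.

x̄_st ≈ 7363.477, SE ≈ 234.1

x̄_st = Σ W_h x̄_h = (775·9100.6 + 975·3229.4 + 625·6516.5 + 1150·10158.1)/3525 = 7363.47730
V̂(x̄_st) = Σ W_h² s_h²/n_h, with W_h = N_h/N and N = 3525:
  stratum 1: (775/3525)²·3053.8²/22 = 20490.1
  stratum 2: (975/3525)²·835.5²/183 = 291.832
  stratum 3: (625/3525)²·4604.1²/115 = 5794.73
  stratum 4: (1150/3525)²·5825.9²/128 = 28222.4
V̂(x̄_st) = 54799
SE(x̄_st) = √54799 = 234.092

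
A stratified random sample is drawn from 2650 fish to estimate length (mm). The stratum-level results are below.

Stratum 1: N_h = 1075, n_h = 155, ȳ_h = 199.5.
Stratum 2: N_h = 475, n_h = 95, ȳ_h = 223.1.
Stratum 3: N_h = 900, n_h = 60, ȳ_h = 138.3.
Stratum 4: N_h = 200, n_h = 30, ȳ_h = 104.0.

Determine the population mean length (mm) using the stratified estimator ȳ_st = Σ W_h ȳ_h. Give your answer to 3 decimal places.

N = Σ N_h = 2650. Stratum weights W_h = N_h/N.
ȳ_st = (1075·199.5 + 475·223.1 + 900·138.3 + 200·104.0) / 2650 = 175.73774

ȳ_st ≈ 175.738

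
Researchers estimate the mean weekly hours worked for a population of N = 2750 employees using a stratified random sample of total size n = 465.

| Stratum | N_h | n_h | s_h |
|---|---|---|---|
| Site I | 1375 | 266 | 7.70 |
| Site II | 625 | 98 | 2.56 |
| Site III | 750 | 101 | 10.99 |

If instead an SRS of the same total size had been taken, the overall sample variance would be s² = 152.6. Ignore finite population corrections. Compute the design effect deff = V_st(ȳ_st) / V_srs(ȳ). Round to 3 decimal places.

deff ≈ 0.451

V̂(ȳ_st) = Σ W_h² s_h²/n_h, with W_h = N_h/N and N = 2750:
  stratum Site I: (1375/2750)²·7.70²/266 = 0.0557237
  stratum Site II: (625/2750)²·2.56²/98 = 0.00345421
  stratum Site III: (750/2750)²·10.99²/101 = 0.088947
V_st = 0.148125
V_srs = s²/n = 152.6/465 = 0.328172
deff = V_st / V_srs = 0.148125/0.328172 = 0.4514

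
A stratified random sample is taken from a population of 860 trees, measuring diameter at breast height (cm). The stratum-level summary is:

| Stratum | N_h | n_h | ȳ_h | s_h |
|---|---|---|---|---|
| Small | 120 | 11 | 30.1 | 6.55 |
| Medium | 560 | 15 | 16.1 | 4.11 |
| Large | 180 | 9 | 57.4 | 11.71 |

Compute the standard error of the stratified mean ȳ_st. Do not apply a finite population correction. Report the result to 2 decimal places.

SE(ȳ_st) ≈ 1.10

V̂(ȳ_st) = Σ W_h² s_h²/n_h, with W_h = N_h/N and N = 860:
  stratum Small: (120/860)²·6.55²/11 = 0.0759374
  stratum Medium: (560/860)²·4.11²/15 = 0.477498
  stratum Large: (180/860)²·11.71²/9 = 0.667451
V̂(ȳ_st) = 1.22089
SE(ȳ_st) = √1.22089 = 1.10494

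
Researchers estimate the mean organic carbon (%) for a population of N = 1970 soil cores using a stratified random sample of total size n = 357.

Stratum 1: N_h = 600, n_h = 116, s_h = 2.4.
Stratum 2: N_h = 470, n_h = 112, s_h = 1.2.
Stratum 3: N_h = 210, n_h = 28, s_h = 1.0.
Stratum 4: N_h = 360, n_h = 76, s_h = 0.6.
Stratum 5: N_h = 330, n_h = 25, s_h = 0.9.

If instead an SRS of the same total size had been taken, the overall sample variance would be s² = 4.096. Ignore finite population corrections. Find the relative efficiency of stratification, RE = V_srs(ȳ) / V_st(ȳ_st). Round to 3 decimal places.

V̂(ȳ_st) = Σ W_h² s_h²/n_h, with W_h = N_h/N and N = 1970:
  stratum 1: (600/1970)²·2.4²/116 = 0.00460611
  stratum 2: (470/1970)²·1.2²/112 = 0.000731826
  stratum 3: (210/1970)²·1.0²/28 = 0.000405834
  stratum 4: (360/1970)²·0.6²/76 = 0.000158184
  stratum 5: (330/1970)²·0.9²/25 = 0.00090916
V_st = 0.00681112
V_srs = s²/n = 4.096/357 = 0.0114734
Relative efficiency = V_srs / V_st = 0.0114734/0.00681112 = 1.6845

RE ≈ 1.685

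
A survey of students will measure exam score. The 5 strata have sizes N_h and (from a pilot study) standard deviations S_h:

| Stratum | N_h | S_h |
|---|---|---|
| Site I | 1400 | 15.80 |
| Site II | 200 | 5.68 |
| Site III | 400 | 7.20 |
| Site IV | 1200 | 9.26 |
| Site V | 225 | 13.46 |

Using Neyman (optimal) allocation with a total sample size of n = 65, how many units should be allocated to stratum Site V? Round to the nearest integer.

Neyman allocation: n_h = n · N_h S_h / Σ N_i S_i, with n = 65.
  stratum Site I: N_h·S_h = 1400·15.80 = 22120.00
  stratum Site II: N_h·S_h = 200·5.68 = 1136.00
  stratum Site III: N_h·S_h = 400·7.20 = 2880.00
  stratum Site IV: N_h·S_h = 1200·9.26 = 11112.00
  stratum Site V: N_h·S_h = 225·13.46 = 3028.50
Σ N_h S_h = 40276.50
n for stratum Site V = 65·3028.50/40276.50 = 4.888 → 5

5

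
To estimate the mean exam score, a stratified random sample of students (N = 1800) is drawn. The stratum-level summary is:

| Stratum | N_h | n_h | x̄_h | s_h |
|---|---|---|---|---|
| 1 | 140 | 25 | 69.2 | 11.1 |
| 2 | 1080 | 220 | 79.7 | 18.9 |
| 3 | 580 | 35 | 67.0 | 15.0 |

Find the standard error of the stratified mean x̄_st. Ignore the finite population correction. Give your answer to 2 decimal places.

V̂(x̄_st) = Σ W_h² s_h²/n_h, with W_h = N_h/N and N = 1800:
  stratum 1: (140/1800)²·11.1²/25 = 0.0298138
  stratum 2: (1080/1800)²·18.9²/220 = 0.584525
  stratum 3: (580/1800)²·15.0²/35 = 0.66746
V̂(x̄_st) = 1.2818
SE(x̄_st) = √1.2818 = 1.13217

SE(x̄_st) ≈ 1.13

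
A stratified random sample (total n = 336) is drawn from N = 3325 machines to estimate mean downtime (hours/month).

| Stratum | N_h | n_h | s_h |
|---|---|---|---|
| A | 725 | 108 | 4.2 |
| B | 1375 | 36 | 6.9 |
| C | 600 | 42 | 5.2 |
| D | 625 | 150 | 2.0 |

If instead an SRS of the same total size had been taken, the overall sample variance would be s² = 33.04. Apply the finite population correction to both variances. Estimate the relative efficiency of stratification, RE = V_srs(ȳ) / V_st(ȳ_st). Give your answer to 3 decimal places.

RE ≈ 0.358

V̂(ȳ_st) = Σ W_h² (1 − n_h/N_h) s_h²/n_h, with W_h = N_h/N and N = 3325:
  stratum A: (725/3325)²·(1 − 108/725)·4.2²/108 = 0.00660868
  stratum B: (1375/3325)²·(1 − 36/1375)·6.9²/36 = 0.22024
  stratum C: (600/3325)²·(1 − 42/600)·5.2²/42 = 0.0194966
  stratum D: (625/3325)²·(1 − 150/625)·2.0²/150 = 0.000716076
V_st = 0.247061
V_srs = (1 − 336/3325)·33.04/336 = 0.0883965
Relative efficiency = V_srs / V_st = 0.0883965/0.247061 = 0.3578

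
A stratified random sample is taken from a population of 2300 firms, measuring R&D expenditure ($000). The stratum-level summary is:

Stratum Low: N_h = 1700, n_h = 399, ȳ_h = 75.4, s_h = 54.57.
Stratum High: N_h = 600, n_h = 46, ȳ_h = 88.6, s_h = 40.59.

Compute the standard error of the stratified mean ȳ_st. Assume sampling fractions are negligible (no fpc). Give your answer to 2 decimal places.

V̂(ȳ_st) = Σ W_h² s_h²/n_h, with W_h = N_h/N and N = 2300:
  stratum Low: (1700/2300)²·54.57²/399 = 4.07734
  stratum High: (600/2300)²·40.59²/46 = 2.4374
V̂(ȳ_st) = 6.51474
SE(ȳ_st) = √6.51474 = 2.5524

SE(ȳ_st) ≈ 2.55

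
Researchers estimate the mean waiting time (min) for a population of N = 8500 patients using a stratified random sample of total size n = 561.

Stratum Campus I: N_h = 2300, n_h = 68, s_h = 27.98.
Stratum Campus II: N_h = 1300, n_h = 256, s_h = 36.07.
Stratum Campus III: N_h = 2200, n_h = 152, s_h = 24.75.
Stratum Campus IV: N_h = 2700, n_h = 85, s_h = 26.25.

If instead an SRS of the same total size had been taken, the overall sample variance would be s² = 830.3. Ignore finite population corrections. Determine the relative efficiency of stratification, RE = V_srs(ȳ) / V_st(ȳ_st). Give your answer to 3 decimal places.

V̂(ȳ_st) = Σ W_h² s_h²/n_h, with W_h = N_h/N and N = 8500:
  stratum Campus I: (2300/8500)²·27.98²/68 = 0.842955
  stratum Campus II: (1300/8500)²·36.07²/256 = 0.118878
  stratum Campus III: (2200/8500)²·24.75²/152 = 0.269969
  stratum Campus IV: (2700/8500)²·26.25²/85 = 0.817955
V_st = 2.04976
V_srs = s²/n = 830.3/561 = 1.48004
Relative efficiency = V_srs / V_st = 1.48004/2.04976 = 0.7221

RE ≈ 0.722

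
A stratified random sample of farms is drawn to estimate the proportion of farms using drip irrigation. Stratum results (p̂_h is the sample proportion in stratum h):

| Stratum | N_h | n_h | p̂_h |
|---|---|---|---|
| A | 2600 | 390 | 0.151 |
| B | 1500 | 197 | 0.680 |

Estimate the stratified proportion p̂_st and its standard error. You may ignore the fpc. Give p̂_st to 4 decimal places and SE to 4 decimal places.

p̂_st ≈ 0.3445, SE ≈ 0.0168

N = 4100; stratum weights W_h = N_h/N.
p̂_st = Σ W_h p̂_h = (2600·0.151 + 1500·0.680)/4100 = 0.34454
V̂(p̂_st) = Σ W_h² p̂_h(1−p̂_h)/(n_h−1):
  stratum A: (2600/4100)²·0.151·0.849/389 = 0.00013253
  stratum B: (1500/4100)²·0.680·0.320/196 = 0.0001486
V̂(p̂_st) = 0.00028113; SE = √V̂ = 0.0167669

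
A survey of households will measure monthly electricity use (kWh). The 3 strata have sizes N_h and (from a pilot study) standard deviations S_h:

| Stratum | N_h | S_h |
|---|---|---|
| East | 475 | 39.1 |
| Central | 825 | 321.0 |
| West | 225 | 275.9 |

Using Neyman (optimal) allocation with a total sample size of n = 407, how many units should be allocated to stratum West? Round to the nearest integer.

Neyman allocation: n_h = n · N_h S_h / Σ N_i S_i, with n = 407.
  stratum East: N_h·S_h = 475·39.1 = 18572.50
  stratum Central: N_h·S_h = 825·321.0 = 264825.00
  stratum West: N_h·S_h = 225·275.9 = 62077.50
Σ N_h S_h = 345475.00
n for stratum West = 407·62077.50/345475.00 = 73.133 → 73

73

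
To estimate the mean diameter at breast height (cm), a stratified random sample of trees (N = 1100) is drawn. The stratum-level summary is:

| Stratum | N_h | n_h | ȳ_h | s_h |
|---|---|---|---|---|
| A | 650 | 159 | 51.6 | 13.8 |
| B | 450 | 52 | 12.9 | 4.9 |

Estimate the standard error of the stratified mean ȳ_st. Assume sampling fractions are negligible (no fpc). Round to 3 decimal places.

SE(ȳ_st) ≈ 0.704

V̂(ȳ_st) = Σ W_h² s_h²/n_h, with W_h = N_h/N and N = 1100:
  stratum A: (650/1100)²·13.8²/159 = 0.418218
  stratum B: (450/1100)²·4.9²/52 = 0.0772731
V̂(ȳ_st) = 0.495491
SE(ȳ_st) = √0.495491 = 0.703911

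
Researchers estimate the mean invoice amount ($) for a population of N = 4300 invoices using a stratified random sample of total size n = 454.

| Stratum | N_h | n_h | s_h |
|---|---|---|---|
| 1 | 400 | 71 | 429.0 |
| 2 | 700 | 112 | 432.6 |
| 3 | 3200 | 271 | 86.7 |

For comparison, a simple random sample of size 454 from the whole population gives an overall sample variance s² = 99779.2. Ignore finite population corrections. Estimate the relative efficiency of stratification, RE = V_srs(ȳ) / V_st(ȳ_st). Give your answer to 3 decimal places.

V̂(ȳ_st) = Σ W_h² s_h²/n_h, with W_h = N_h/N and N = 4300:
  stratum 1: (400/4300)²·429.0²/71 = 22.4305
  stratum 2: (700/4300)²·432.6²/112 = 44.2807
  stratum 3: (3200/4300)²·86.7²/271 = 15.3614
V_st = 82.0726
V_srs = s²/n = 99779.2/454 = 219.778
Relative efficiency = V_srs / V_st = 219.778/82.0726 = 2.6778

RE ≈ 2.678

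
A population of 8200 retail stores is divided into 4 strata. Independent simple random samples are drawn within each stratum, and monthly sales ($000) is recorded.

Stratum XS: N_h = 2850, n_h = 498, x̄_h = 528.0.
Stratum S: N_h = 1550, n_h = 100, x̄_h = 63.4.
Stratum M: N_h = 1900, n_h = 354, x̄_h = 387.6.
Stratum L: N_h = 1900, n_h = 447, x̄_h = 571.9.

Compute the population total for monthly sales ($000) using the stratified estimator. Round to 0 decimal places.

τ̂_st = Σ N_h x̄_h = 2850·528.0 + 1550·63.4 + 1900·387.6 + 1900·571.9 = 3426120

τ̂_st ≈ 3426120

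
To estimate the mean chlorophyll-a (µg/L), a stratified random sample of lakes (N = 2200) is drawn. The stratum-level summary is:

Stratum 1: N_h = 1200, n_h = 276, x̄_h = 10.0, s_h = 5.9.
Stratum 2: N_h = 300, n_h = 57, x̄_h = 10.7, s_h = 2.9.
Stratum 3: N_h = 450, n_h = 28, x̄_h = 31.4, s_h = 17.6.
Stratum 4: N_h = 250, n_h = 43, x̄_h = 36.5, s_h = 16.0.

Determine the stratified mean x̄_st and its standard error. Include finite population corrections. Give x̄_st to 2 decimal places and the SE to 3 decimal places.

x̄_st = Σ W_h x̄_h = (1200·10.0 + 300·10.7 + 450·31.4 + 250·36.5)/2200 = 17.48409
V̂(x̄_st) = Σ W_h² (1 − n_h/N_h) s_h²/n_h, with W_h = N_h/N and N = 2200:
  stratum 1: (1200/2200)²·(1 − 276/1200)·5.9²/276 = 0.0288937
  stratum 2: (300/2200)²·(1 − 57/300)·2.9²/57 = 0.0022223
  stratum 3: (450/2200)²·(1 − 28/450)·17.6²/28 = 0.434057
  stratum 4: (250/2200)²·(1 − 43/250)·16.0²/43 = 0.0636556
V̂(x̄_st) = 0.528829
SE(x̄_st) = √0.528829 = 0.727206

x̄_st ≈ 17.48, SE ≈ 0.727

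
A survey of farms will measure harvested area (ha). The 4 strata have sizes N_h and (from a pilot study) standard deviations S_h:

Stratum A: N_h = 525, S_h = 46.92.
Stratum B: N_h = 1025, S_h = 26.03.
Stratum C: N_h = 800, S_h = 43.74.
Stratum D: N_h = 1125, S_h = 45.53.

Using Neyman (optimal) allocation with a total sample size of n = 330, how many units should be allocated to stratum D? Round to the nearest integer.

123

Neyman allocation: n_h = n · N_h S_h / Σ N_i S_i, with n = 330.
  stratum A: N_h·S_h = 525·46.92 = 24633.00
  stratum B: N_h·S_h = 1025·26.03 = 26680.75
  stratum C: N_h·S_h = 800·43.74 = 34992.00
  stratum D: N_h·S_h = 1125·45.53 = 51221.25
Σ N_h S_h = 137527.00
n for stratum D = 330·51221.25/137527.00 = 122.907 → 123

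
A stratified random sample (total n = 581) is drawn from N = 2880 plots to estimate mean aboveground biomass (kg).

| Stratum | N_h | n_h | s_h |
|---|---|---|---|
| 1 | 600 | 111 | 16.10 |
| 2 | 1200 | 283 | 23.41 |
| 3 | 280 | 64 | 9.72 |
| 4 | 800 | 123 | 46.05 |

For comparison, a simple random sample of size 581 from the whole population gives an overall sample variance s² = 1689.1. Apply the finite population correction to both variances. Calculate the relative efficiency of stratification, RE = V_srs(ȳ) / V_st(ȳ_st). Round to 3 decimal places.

RE ≈ 1.572

V̂(ȳ_st) = Σ W_h² (1 − n_h/N_h) s_h²/n_h, with W_h = N_h/N and N = 2880:
  stratum 1: (600/2880)²·(1 − 111/600)·16.10²/111 = 0.0826045
  stratum 2: (1200/2880)²·(1 − 283/1200)·23.41²/283 = 0.256911
  stratum 3: (280/2880)²·(1 − 64/280)·9.72²/64 = 0.0107641
  stratum 4: (800/2880)²·(1 − 123/800)·46.05²/123 = 1.12577
V_st = 1.47604
V_srs = (1 − 581/2880)·1689.1/581 = 2.32074
Relative efficiency = V_srs / V_st = 2.32074/1.47604 = 1.5723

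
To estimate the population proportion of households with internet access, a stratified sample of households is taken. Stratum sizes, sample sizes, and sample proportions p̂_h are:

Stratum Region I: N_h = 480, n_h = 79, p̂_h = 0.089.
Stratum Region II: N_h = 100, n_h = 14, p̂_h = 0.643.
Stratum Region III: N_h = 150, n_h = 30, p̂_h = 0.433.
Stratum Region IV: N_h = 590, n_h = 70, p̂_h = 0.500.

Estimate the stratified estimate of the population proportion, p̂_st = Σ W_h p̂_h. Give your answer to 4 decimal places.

N = 1320; stratum weights W_h = N_h/N.
p̂_st = Σ W_h p̂_h = (480·0.089 + 100·0.643 + 150·0.433 + 590·0.500)/1320 = 0.35377

p̂_st ≈ 0.3538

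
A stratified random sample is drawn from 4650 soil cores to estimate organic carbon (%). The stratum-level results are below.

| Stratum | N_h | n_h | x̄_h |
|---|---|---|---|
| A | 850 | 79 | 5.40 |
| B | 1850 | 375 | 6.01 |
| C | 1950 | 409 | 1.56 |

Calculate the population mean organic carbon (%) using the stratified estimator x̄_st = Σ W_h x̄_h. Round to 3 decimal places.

x̄_st ≈ 4.032

N = Σ N_h = 4650. Stratum weights W_h = N_h/N.
x̄_st = (850·5.40 + 1850·6.01 + 1950·1.56) / 4650 = 4.03237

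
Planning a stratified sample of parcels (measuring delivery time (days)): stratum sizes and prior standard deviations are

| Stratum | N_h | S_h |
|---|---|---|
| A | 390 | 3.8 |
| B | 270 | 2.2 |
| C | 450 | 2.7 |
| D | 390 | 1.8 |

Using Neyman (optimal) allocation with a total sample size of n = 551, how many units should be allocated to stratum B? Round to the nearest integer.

Neyman allocation: n_h = n · N_h S_h / Σ N_i S_i, with n = 551.
  stratum A: N_h·S_h = 390·3.8 = 1482.00
  stratum B: N_h·S_h = 270·2.2 = 594.00
  stratum C: N_h·S_h = 450·2.7 = 1215.00
  stratum D: N_h·S_h = 390·1.8 = 702.00
Σ N_h S_h = 3993.00
n for stratum B = 551·594.00/3993.00 = 81.967 → 82

82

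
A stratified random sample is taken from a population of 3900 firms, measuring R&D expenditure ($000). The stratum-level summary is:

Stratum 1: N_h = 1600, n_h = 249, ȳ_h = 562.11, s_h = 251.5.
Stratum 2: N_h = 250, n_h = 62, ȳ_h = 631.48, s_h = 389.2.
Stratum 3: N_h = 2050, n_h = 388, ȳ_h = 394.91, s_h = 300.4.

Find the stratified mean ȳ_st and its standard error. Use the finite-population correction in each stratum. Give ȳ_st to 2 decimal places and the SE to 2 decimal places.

ȳ_st ≈ 478.67, SE ≈ 9.79

ȳ_st = Σ W_h ȳ_h = (1600·562.11 + 250·631.48 + 2050·394.91)/3900 = 478.66962
V̂(ȳ_st) = Σ W_h² (1 − n_h/N_h) s_h²/n_h, with W_h = N_h/N and N = 3900:
  stratum 1: (1600/3900)²·(1 − 249/1600)·251.5²/249 = 36.1013
  stratum 2: (250/3900)²·(1 − 62/250)·389.2²/62 = 7.54958
  stratum 3: (2050/3900)²·(1 − 388/2050)·300.4²/388 = 52.0983
V̂(ȳ_st) = 95.7492
SE(ȳ_st) = √95.7492 = 9.78515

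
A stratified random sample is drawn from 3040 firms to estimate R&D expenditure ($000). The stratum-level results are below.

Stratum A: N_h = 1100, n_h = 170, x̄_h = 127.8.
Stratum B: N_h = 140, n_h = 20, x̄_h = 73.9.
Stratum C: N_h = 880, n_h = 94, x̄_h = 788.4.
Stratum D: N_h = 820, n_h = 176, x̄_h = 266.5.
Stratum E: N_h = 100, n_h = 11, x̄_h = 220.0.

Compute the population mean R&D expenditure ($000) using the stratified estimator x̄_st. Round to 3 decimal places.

N = Σ N_h = 3040. Stratum weights W_h = N_h/N.
x̄_st = (1100·127.8 + 140·73.9 + 880·788.4 + 820·266.5 + 100·220.0) / 3040 = 356.98947

x̄_st ≈ 356.989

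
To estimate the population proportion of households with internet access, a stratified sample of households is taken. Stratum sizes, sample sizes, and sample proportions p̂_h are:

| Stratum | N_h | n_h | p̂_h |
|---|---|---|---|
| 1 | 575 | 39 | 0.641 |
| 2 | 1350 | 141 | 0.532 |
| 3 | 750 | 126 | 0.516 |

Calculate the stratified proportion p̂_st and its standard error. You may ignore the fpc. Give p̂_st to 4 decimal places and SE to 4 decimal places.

N = 2675; stratum weights W_h = N_h/N.
p̂_st = Σ W_h p̂_h = (575·0.641 + 1350·0.532 + 750·0.516)/2675 = 0.55094
V̂(p̂_st) = Σ W_h² p̂_h(1−p̂_h)/(n_h−1):
  stratum 1: (575/2675)²·0.641·0.359/38 = 0.000279806
  stratum 2: (1350/2675)²·0.532·0.468/140 = 0.000452949
  stratum 3: (750/2675)²·0.516·0.484/125 = 0.000157058
V̂(p̂_st) = 0.000889813; SE = √V̂ = 0.0298297

p̂_st ≈ 0.5509, SE ≈ 0.0298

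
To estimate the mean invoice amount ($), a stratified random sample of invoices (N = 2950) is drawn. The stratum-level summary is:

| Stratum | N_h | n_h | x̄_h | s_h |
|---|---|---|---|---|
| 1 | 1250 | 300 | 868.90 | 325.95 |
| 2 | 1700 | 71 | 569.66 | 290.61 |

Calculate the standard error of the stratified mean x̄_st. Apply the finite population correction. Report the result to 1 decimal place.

V̂(x̄_st) = Σ W_h² (1 − n_h/N_h) s_h²/n_h, with W_h = N_h/N and N = 2950:
  stratum 1: (1250/2950)²·(1 − 300/1250)·325.95²/300 = 48.3248
  stratum 2: (1700/2950)²·(1 − 71/1700)·290.61²/71 = 378.52
V̂(x̄_st) = 426.845
SE(x̄_st) = √426.845 = 20.6602

SE(x̄_st) ≈ 20.7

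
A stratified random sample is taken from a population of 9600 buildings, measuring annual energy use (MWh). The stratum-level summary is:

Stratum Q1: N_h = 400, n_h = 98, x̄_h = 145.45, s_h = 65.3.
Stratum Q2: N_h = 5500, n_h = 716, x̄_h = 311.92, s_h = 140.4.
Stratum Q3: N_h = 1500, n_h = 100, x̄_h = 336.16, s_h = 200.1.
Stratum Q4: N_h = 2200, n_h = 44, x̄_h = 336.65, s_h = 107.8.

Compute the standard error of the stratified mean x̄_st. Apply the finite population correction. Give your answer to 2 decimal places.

V̂(x̄_st) = Σ W_h² (1 − n_h/N_h) s_h²/n_h, with W_h = N_h/N and N = 9600:
  stratum Q1: (400/9600)²·(1 − 98/400)·65.3²/98 = 0.0570328
  stratum Q2: (5500/9600)²·(1 − 716/5500)·140.4²/716 = 7.86018
  stratum Q3: (1500/9600)²·(1 − 100/1500)·200.1²/100 = 9.1237
  stratum Q4: (2200/9600)²·(1 − 44/2200)·107.8²/44 = 13.593
V̂(x̄_st) = 30.6339
SE(x̄_st) = √30.6339 = 5.53479

SE(x̄_st) ≈ 5.53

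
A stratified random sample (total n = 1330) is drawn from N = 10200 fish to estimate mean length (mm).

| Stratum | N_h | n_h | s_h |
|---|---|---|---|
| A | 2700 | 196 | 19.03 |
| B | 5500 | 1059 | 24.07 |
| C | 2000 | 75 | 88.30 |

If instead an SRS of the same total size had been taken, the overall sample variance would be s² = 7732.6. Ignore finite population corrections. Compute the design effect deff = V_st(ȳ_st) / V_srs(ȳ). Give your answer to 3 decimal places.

deff ≈ 0.737

V̂(ȳ_st) = Σ W_h² s_h²/n_h, with W_h = N_h/N and N = 10200:
  stratum A: (2700/10200)²·19.03²/196 = 0.129464
  stratum B: (5500/10200)²·24.07²/1059 = 0.159067
  stratum C: (2000/10200)²·88.30²/75 = 3.99687
V_st = 4.2854
V_srs = s²/n = 7732.6/1330 = 5.81398
deff = V_st / V_srs = 4.2854/5.81398 = 0.7371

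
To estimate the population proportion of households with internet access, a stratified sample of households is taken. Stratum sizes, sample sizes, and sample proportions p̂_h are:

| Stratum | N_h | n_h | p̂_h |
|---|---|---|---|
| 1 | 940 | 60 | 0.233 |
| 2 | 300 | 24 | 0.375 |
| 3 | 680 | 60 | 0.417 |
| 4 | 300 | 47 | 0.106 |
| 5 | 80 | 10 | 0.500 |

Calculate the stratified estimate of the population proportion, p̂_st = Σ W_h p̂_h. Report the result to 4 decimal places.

N = 2300; stratum weights W_h = N_h/N.
p̂_st = Σ W_h p̂_h = (940·0.233 + 300·0.375 + 680·0.417 + 300·0.106 + 80·0.500)/2300 = 0.29864

p̂_st ≈ 0.2986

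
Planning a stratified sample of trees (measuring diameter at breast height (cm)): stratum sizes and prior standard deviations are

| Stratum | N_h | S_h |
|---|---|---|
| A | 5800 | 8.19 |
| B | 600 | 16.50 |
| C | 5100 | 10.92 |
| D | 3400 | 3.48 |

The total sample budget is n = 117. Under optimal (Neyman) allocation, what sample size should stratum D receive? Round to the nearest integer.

11

Neyman allocation: n_h = n · N_h S_h / Σ N_i S_i, with n = 117.
  stratum A: N_h·S_h = 5800·8.19 = 47502.00
  stratum B: N_h·S_h = 600·16.50 = 9900.00
  stratum C: N_h·S_h = 5100·10.92 = 55692.00
  stratum D: N_h·S_h = 3400·3.48 = 11832.00
Σ N_h S_h = 124926.00
n for stratum D = 117·11832.00/124926.00 = 11.081 → 11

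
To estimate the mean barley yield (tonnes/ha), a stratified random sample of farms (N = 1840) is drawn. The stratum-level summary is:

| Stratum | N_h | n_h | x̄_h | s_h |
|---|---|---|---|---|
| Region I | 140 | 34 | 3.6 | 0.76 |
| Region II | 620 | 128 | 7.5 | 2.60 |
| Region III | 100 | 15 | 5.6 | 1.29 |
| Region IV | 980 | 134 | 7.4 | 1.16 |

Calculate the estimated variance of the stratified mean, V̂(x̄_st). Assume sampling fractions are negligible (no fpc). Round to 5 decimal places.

V̂(x̄_st) = Σ W_h² s_h²/n_h, with W_h = N_h/N and N = 1840:
  stratum Region I: (140/1840)²·0.76²/34 = 9.83487e-05
  stratum Region II: (620/1840)²·2.60²/128 = 0.00599632
  stratum Region III: (100/1840)²·1.29²/15 = 0.000327682
  stratum Region IV: (980/1840)²·1.16²/134 = 0.00284858
V̂(x̄_st) = 0.00927092

V̂(x̄_st) ≈ 0.00927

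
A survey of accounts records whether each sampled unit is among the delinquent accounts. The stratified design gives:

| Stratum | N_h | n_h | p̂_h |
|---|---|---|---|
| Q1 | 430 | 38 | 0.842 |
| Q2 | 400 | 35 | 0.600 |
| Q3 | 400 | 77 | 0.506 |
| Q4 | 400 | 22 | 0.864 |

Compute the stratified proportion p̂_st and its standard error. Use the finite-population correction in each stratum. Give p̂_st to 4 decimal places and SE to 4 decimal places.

p̂_st ≈ 0.7056, SE ≈ 0.0331

N = 1630; stratum weights W_h = N_h/N.
p̂_st = Σ W_h p̂_h = (430·0.842 + 400·0.600 + 400·0.506 + 400·0.864)/1630 = 0.70556
V̂(p̂_st) = Σ W_h² (1 − n_h/N_h) p̂_h(1−p̂_h)/(n_h−1):
  stratum Q1: (430/1630)²·(1 − 38/430)·0.842·0.158/37 = 0.000228111
  stratum Q2: (400/1630)²·(1 − 35/400)·0.600·0.400/34 = 0.000387891
  stratum Q3: (400/1630)²·(1 − 77/400)·0.506·0.494/76 = 0.000159938
  stratum Q4: (400/1630)²·(1 − 22/400)·0.864·0.136/21 = 0.000318427
V̂(p̂_st) = 0.00109437; SE = √V̂ = 0.0330812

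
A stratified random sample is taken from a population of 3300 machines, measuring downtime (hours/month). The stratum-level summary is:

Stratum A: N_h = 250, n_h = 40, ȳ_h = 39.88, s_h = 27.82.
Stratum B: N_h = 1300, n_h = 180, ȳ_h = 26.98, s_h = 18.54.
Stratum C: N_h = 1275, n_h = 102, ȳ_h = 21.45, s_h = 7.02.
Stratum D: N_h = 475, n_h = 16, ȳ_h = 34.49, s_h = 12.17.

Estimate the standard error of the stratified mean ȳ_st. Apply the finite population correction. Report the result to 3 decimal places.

SE(ȳ_st) ≈ 0.775

V̂(ȳ_st) = Σ W_h² (1 − n_h/N_h) s_h²/n_h, with W_h = N_h/N and N = 3300:
  stratum A: (250/3300)²·(1 − 40/250)·27.82²/40 = 0.0932794
  stratum B: (1300/3300)²·(1 − 180/1300)·18.54²/180 = 0.255317
  stratum C: (1275/3300)²·(1 − 102/1275)·7.02²/102 = 0.0663521
  stratum D: (475/3300)²·(1 − 16/475)·12.17²/16 = 0.185327
V̂(ȳ_st) = 0.600276
SE(ȳ_st) = √0.600276 = 0.774775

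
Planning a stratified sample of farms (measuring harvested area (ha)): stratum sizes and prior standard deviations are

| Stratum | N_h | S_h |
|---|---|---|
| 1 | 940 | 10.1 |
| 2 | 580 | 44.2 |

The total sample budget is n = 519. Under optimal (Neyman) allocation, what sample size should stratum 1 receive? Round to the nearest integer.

Neyman allocation: n_h = n · N_h S_h / Σ N_i S_i, with n = 519.
  stratum 1: N_h·S_h = 940·10.1 = 9494.00
  stratum 2: N_h·S_h = 580·44.2 = 25636.00
Σ N_h S_h = 35130.00
n for stratum 1 = 519·9494.00/35130.00 = 140.261 → 140

140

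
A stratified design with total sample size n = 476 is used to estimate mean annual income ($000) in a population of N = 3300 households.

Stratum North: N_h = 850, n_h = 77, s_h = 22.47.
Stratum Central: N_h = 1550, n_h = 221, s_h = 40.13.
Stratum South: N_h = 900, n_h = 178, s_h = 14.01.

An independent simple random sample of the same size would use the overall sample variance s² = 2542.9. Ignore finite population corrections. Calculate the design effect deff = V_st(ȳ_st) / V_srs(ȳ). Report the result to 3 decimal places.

deff ≈ 0.398

V̂(ȳ_st) = Σ W_h² s_h²/n_h, with W_h = N_h/N and N = 3300:
  stratum North: (850/3300)²·22.47²/77 = 0.435036
  stratum Central: (1550/3300)²·40.13²/221 = 1.60761
  stratum South: (900/3300)²·14.01²/178 = 0.0820188
V_st = 2.12467
V_srs = s²/n = 2542.9/476 = 5.34223
deff = V_st / V_srs = 2.12467/5.34223 = 0.3977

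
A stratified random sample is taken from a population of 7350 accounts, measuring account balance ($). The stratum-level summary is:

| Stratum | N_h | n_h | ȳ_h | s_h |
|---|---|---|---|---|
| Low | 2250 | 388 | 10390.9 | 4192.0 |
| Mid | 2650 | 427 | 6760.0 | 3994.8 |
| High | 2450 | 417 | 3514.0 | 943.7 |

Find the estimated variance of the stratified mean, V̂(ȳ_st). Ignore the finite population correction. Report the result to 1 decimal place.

V̂(ȳ_st) ≈ 9339.8

V̂(ȳ_st) = Σ W_h² s_h²/n_h, with W_h = N_h/N and N = 7350:
  stratum Low: (2250/7350)²·4192.0²/388 = 4244.25
  stratum Mid: (2650/7350)²·3994.8²/427 = 4858.24
  stratum High: (2450/7350)²·943.7²/417 = 237.295
V̂(ȳ_st) = 9339.79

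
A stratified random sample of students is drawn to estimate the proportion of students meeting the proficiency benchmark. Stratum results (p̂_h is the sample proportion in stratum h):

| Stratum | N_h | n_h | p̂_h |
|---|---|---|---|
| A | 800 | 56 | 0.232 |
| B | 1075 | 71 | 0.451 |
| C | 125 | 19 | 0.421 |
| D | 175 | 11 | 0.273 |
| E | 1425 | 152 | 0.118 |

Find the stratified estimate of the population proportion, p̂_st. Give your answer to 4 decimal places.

N = 3600; stratum weights W_h = N_h/N.
p̂_st = Σ W_h p̂_h = (800·0.232 + 1075·0.451 + 125·0.421 + 175·0.273 + 1425·0.118)/3600 = 0.26083

p̂_st ≈ 0.2608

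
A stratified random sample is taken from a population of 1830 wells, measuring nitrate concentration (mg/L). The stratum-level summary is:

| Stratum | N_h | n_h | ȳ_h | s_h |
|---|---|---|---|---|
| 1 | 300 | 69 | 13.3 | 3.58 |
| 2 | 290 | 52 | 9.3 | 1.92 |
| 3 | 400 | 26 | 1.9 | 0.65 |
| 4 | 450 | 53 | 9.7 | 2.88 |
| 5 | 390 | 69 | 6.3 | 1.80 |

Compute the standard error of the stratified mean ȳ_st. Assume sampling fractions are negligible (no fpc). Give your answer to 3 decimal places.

SE(ȳ_st) ≈ 0.138

V̂(ȳ_st) = Σ W_h² s_h²/n_h, with W_h = N_h/N and N = 1830:
  stratum 1: (300/1830)²·3.58²/69 = 0.0049918
  stratum 2: (290/1830)²·1.92²/52 = 0.0017803
  stratum 3: (400/1830)²·0.65²/26 = 0.000776374
  stratum 4: (450/1830)²·2.88²/53 = 0.00946307
  stratum 5: (390/1830)²·1.80²/69 = 0.00213267
V̂(ȳ_st) = 0.0191442
SE(ȳ_st) = √0.0191442 = 0.138363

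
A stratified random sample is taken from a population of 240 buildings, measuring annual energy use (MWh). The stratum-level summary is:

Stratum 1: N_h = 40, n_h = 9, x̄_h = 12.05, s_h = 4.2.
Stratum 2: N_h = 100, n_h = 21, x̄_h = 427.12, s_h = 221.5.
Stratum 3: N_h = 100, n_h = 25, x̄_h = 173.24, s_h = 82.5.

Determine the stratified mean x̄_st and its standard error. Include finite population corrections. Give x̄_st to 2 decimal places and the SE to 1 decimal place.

x̄_st ≈ 252.16, SE ≈ 18.9

x̄_st = Σ W_h x̄_h = (40·12.05 + 100·427.12 + 100·173.24)/240 = 252.15833
V̂(x̄_st) = Σ W_h² (1 − n_h/N_h) s_h²/n_h, with W_h = N_h/N and N = 240:
  stratum 1: (40/240)²·(1 − 9/40)·4.2²/9 = 0.0421944
  stratum 2: (100/240)²·(1 − 21/100)·221.5²/21 = 320.43
  stratum 3: (100/240)²·(1 − 25/100)·82.5²/25 = 35.4492
V̂(x̄_st) = 355.921
SE(x̄_st) = √355.921 = 18.8659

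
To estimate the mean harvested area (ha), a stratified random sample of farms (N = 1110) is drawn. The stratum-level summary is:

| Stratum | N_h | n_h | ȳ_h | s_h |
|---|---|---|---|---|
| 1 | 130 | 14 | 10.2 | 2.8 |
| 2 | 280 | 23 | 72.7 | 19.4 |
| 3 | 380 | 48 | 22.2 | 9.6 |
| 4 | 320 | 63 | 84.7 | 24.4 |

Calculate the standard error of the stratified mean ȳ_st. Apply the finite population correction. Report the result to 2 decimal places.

SE(ȳ_st) ≈ 1.34

V̂(ȳ_st) = Σ W_h² (1 − n_h/N_h) s_h²/n_h, with W_h = N_h/N and N = 1110:
  stratum 1: (130/1110)²·(1 − 14/130)·2.8²/14 = 0.00685399
  stratum 2: (280/1110)²·(1 − 23/280)·19.4²/23 = 0.955698
  stratum 3: (380/1110)²·(1 − 48/380)·9.6²/48 = 0.196597
  stratum 4: (320/1110)²·(1 − 63/320)·24.4²/63 = 0.630778
V̂(ȳ_st) = 1.78993
SE(ȳ_st) = √1.78993 = 1.33788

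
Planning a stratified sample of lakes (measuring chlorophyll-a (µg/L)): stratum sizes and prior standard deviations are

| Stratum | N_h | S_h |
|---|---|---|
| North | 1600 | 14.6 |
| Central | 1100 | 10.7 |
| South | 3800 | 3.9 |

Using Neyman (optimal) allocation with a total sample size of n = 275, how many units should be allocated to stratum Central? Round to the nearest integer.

Neyman allocation: n_h = n · N_h S_h / Σ N_i S_i, with n = 275.
  stratum North: N_h·S_h = 1600·14.6 = 23360.00
  stratum Central: N_h·S_h = 1100·10.7 = 11770.00
  stratum South: N_h·S_h = 3800·3.9 = 14820.00
Σ N_h S_h = 49950.00
n for stratum Central = 275·11770.00/49950.00 = 64.800 → 65

65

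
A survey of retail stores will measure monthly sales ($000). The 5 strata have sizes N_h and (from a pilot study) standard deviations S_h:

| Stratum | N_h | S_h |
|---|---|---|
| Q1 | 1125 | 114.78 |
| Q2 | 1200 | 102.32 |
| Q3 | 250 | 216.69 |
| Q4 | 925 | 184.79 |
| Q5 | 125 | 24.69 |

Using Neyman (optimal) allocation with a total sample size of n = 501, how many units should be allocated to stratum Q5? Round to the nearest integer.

3

Neyman allocation: n_h = n · N_h S_h / Σ N_i S_i, with n = 501.
  stratum Q1: N_h·S_h = 1125·114.78 = 129127.50
  stratum Q2: N_h·S_h = 1200·102.32 = 122784.00
  stratum Q3: N_h·S_h = 250·216.69 = 54172.50
  stratum Q4: N_h·S_h = 925·184.79 = 170930.75
  stratum Q5: N_h·S_h = 125·24.69 = 3086.25
Σ N_h S_h = 480101.00
n for stratum Q5 = 501·3086.25/480101.00 = 3.221 → 3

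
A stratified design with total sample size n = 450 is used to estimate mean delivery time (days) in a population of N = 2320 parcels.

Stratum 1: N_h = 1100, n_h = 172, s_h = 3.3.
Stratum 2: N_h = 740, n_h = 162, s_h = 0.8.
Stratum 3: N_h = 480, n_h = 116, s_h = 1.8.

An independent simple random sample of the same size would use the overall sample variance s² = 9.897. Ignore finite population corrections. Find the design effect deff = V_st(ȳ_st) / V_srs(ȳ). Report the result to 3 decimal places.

V̂(ȳ_st) = Σ W_h² s_h²/n_h, with W_h = N_h/N and N = 2320:
  stratum 1: (1100/2320)²·3.3²/172 = 0.0142334
  stratum 2: (740/2320)²·0.8²/162 = 0.000401932
  stratum 3: (480/2320)²·1.8²/116 = 0.00119562
V_st = 0.015831
V_srs = s²/n = 9.897/450 = 0.0219933
deff = V_st / V_srs = 0.015831/0.0219933 = 0.7198

deff ≈ 0.720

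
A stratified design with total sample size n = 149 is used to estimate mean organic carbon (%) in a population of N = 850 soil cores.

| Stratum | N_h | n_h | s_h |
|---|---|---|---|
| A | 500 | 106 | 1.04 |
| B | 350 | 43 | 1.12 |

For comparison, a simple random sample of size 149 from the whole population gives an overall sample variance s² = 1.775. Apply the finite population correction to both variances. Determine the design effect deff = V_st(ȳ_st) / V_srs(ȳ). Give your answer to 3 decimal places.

deff ≈ 0.725

V̂(ȳ_st) = Σ W_h² (1 − n_h/N_h) s_h²/n_h, with W_h = N_h/N and N = 850:
  stratum A: (500/850)²·(1 − 106/500)·1.04²/106 = 0.00278221
  stratum B: (350/850)²·(1 − 43/350)·1.12²/43 = 0.00433847
V_st = 0.00712067
V_srs = (1 − 149/850)·1.775/149 = 0.00982452
deff = V_st / V_srs = 0.00712067/0.00982452 = 0.7248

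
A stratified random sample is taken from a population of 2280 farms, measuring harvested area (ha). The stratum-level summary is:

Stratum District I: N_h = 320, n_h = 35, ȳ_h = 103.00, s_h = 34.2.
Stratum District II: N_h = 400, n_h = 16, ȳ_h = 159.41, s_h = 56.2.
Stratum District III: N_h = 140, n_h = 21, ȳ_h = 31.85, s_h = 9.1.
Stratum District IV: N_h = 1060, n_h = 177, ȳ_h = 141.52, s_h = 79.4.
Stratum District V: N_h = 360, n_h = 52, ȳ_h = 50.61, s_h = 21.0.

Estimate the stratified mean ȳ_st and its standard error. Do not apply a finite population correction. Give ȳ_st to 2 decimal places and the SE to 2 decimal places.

ȳ_st = Σ W_h ȳ_h = (320·103.00 + 400·159.41 + 140·31.85 + 1060·141.52 + 360·50.61)/2280 = 118.16395
V̂(ȳ_st) = Σ W_h² s_h²/n_h, with W_h = N_h/N and N = 2280:
  stratum District I: (320/2280)²·34.2²/35 = 0.658286
  stratum District II: (400/2280)²·56.2²/16 = 6.07579
  stratum District III: (140/2280)²·9.1²/21 = 0.0148679
  stratum District IV: (1060/2280)²·79.4²/177 = 7.69856
  stratum District V: (360/2280)²·21.0²/52 = 0.211432
V̂(ȳ_st) = 14.6589
SE(ȳ_st) = √14.6589 = 3.8287

ȳ_st ≈ 118.16, SE ≈ 3.83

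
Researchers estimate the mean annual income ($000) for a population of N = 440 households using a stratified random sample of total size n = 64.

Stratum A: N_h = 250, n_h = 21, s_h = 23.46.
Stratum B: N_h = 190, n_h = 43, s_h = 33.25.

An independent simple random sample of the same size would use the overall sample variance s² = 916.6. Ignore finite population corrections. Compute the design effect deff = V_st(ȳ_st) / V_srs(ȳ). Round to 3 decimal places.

deff ≈ 0.926

V̂(ȳ_st) = Σ W_h² s_h²/n_h, with W_h = N_h/N and N = 440:
  stratum A: (250/440)²·23.46²/21 = 8.4608
  stratum B: (190/440)²·33.25²/43 = 4.79421
V_st = 13.255
V_srs = s²/n = 916.6/64 = 14.3219
deff = V_st / V_srs = 13.255/14.3219 = 0.9255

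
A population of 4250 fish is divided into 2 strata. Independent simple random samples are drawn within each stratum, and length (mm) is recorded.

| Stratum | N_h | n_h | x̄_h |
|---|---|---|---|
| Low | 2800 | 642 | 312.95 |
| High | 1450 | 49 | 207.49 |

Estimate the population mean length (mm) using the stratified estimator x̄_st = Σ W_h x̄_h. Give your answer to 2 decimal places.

x̄_st ≈ 276.97

N = Σ N_h = 4250. Stratum weights W_h = N_h/N.
x̄_st = (2800·312.95 + 1450·207.49) / 4250 = 276.9695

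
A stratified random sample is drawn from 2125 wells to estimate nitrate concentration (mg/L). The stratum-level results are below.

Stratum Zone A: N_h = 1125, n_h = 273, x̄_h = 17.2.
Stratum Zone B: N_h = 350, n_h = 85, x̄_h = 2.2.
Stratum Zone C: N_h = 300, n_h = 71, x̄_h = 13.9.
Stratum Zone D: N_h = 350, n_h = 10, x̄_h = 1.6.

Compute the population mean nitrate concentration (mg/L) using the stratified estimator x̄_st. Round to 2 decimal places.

x̄_st ≈ 11.69

N = Σ N_h = 2125. Stratum weights W_h = N_h/N.
x̄_st = (1125·17.2 + 350·2.2 + 300·13.9 + 350·1.6) / 2125 = 11.6941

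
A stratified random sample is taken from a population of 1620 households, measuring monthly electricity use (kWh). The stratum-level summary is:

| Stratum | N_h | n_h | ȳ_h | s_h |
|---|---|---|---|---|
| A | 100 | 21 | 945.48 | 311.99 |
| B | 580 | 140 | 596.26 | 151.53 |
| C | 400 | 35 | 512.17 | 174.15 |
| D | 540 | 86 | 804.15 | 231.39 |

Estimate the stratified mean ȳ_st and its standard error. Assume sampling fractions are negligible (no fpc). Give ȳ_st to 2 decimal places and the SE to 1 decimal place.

ȳ_st = Σ W_h ȳ_h = (100·945.48 + 580·596.26 + 400·512.17 + 540·804.15)/1620 = 666.35049
V̂(ȳ_st) = Σ W_h² s_h²/n_h, with W_h = N_h/N and N = 1620:
  stratum A: (100/1620)²·311.99²/21 = 17.6617
  stratum B: (580/1620)²·151.53²/140 = 21.023
  stratum C: (400/1620)²·174.15²/35 = 52.8286
  stratum D: (540/1620)²·231.39²/86 = 69.1748
V̂(ȳ_st) = 160.688
SE(ȳ_st) = √160.688 = 12.6763

ȳ_st ≈ 666.35, SE ≈ 12.7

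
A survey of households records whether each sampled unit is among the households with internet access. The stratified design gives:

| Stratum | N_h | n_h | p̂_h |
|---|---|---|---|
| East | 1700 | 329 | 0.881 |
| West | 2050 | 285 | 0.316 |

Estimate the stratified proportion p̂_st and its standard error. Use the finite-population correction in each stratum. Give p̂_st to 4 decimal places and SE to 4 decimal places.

p̂_st ≈ 0.5721, SE ≈ 0.0158

N = 3750; stratum weights W_h = N_h/N.
p̂_st = Σ W_h p̂_h = (1700·0.881 + 2050·0.316)/3750 = 0.57213
V̂(p̂_st) = Σ W_h² (1 − n_h/N_h) p̂_h(1−p̂_h)/(n_h−1):
  stratum East: (1700/3750)²·(1 − 329/1700)·0.881·0.119/328 = 5.29752e-05
  stratum West: (2050/3750)²·(1 − 285/2050)·0.316·0.684/284 = 0.000195822
V̂(p̂_st) = 0.000248797; SE = √V̂ = 0.0157733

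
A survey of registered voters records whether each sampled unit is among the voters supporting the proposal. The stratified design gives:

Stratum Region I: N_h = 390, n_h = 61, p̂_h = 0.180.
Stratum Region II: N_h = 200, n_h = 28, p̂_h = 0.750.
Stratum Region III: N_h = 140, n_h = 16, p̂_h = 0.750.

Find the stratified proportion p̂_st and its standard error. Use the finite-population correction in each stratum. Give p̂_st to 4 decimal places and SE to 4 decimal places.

N = 730; stratum weights W_h = N_h/N.
p̂_st = Σ W_h p̂_h = (390·0.180 + 200·0.750 + 140·0.750)/730 = 0.44548
V̂(p̂_st) = Σ W_h² (1 − n_h/N_h) p̂_h(1−p̂_h)/(n_h−1):
  stratum Region I: (390/730)²·(1 − 61/390)·0.180·0.820/60 = 0.000592311
  stratum Region II: (200/730)²·(1 − 28/200)·0.750·0.250/27 = 0.000448281
  stratum Region III: (140/730)²·(1 − 16/140)·0.750·0.250/15 = 0.000407206
V̂(p̂_st) = 0.0014478; SE = √V̂ = 0.0380499

p̂_st ≈ 0.4455, SE ≈ 0.0380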